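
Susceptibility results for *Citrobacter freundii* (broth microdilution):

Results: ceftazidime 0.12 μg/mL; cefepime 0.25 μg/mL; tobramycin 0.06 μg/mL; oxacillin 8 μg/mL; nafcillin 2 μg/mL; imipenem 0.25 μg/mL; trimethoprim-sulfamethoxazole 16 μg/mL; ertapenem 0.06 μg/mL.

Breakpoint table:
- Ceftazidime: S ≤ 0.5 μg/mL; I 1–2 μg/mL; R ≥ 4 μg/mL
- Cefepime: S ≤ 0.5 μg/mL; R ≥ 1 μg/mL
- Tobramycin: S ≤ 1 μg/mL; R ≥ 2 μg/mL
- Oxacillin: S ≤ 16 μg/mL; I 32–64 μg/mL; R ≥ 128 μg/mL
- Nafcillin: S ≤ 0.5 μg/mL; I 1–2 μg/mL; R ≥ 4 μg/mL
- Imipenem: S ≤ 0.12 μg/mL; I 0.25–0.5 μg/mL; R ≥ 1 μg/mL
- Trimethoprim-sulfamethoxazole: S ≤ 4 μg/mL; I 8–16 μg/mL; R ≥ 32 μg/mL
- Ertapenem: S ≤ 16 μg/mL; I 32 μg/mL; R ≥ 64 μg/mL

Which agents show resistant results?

none

Ceftazidime 0.12 μg/mL: ≤ 0.5 μg/mL → Susceptible
Cefepime (0.25 μg/mL) ≤ 0.5 μg/mL — Susceptible
Tobramycin: 0.06 μg/mL is ≤ 1 μg/mL — S
Oxacillin (8 μg/mL) ≤ 16 μg/mL — S
Nafcillin (2 μg/mL) in 1–2 μg/mL → intermediate
Imipenem (0.25 μg/mL) in 0.25–0.5 μg/mL — Intermediate
Trimethoprim-sulfamethoxazole: 16 μg/mL is in 8–16 μg/mL → I
Ertapenem: 0.06 μg/mL is ≤ 16 μg/mL ⇒ S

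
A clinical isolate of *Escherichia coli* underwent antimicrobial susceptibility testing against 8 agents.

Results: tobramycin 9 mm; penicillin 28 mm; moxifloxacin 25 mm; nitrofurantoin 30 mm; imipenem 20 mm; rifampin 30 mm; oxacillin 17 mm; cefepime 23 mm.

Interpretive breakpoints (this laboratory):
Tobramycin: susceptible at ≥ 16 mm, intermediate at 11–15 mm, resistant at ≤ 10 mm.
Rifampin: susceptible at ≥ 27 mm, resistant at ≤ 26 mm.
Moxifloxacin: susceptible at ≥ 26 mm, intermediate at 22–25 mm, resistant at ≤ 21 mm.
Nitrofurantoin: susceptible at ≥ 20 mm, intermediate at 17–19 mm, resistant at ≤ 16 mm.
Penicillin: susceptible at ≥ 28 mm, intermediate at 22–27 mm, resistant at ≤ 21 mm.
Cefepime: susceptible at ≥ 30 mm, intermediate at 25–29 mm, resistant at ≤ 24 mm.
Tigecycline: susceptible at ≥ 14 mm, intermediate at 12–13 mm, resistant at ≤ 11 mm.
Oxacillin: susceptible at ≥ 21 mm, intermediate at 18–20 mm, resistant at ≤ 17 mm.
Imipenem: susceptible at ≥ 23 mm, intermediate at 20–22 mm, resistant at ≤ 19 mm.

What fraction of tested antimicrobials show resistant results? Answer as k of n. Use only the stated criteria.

Tobramycin (9 mm) ≤ 10 mm — Resistant
Penicillin: 28 mm is ≥ 28 mm ⇒ Susceptible
Moxifloxacin 25 mm: in 22–25 mm → Intermediate
Nitrofurantoin: 30 mm is ≥ 20 mm → Susceptible
Imipenem: 20 mm is in 20–22 mm → I
Rifampin (30 mm) ≥ 27 mm ⇒ S
Oxacillin 17 mm: ≤ 17 mm → R
Cefepime (23 mm) ≤ 24 mm ⇒ resistant
Resistant: 3/8

3 of 8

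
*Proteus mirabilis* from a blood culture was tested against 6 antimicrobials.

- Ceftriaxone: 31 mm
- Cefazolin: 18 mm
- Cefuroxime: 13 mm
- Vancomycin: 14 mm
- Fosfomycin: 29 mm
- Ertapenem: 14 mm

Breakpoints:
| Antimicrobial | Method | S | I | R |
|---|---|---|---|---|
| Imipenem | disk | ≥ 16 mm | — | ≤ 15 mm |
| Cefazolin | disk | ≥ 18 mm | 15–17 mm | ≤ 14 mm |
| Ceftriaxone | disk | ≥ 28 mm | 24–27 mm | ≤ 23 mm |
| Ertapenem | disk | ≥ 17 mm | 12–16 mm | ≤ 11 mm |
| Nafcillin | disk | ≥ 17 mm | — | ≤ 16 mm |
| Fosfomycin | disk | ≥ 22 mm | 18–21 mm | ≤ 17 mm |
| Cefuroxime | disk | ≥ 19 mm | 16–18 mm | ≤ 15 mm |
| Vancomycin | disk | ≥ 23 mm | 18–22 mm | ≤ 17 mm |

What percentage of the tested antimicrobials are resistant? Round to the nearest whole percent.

33%

Ceftriaxone: 31 mm is ≥ 28 mm ⇒ susceptible
Cefazolin 18 mm: ≥ 18 mm → S
Cefuroxime 13 mm: ≤ 15 mm ⇒ Resistant
Vancomycin (14 mm) ≤ 17 mm — Resistant
Fosfomycin (29 mm) ≥ 22 mm → S
Ertapenem 14 mm: in 12–16 mm ⇒ Intermediate
Resistant: 2/6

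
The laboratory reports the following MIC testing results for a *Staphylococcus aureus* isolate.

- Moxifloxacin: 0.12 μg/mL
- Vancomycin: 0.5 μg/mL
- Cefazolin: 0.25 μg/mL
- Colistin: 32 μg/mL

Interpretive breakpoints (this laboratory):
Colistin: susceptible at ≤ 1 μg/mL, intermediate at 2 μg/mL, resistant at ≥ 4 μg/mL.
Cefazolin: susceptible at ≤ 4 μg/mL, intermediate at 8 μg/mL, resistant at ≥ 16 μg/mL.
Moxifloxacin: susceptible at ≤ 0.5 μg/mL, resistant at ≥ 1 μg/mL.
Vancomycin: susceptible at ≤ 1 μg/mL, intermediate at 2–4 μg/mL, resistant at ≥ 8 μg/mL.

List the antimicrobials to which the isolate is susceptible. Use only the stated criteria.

Moxifloxacin: 0.12 μg/mL is ≤ 0.5 μg/mL ⇒ susceptible
Vancomycin: 0.5 μg/mL is ≤ 1 μg/mL → susceptible
Cefazolin 0.25 μg/mL: ≤ 4 μg/mL — Susceptible
Colistin: 32 μg/mL is ≥ 4 μg/mL ⇒ R

moxifloxacin, vancomycin, cefazolin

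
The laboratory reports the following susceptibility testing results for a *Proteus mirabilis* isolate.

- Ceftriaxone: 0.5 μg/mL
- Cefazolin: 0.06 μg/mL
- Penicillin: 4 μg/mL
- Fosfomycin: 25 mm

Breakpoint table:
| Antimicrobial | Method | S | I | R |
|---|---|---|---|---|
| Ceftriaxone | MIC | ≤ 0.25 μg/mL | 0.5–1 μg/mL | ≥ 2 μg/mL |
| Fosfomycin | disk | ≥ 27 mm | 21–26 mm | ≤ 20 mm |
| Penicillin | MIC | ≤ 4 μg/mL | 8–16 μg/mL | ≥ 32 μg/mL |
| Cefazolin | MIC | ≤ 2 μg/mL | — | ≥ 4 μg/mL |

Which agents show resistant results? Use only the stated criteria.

Ceftriaxone: 0.5 μg/mL is in 0.5–1 μg/mL — Intermediate
Cefazolin 0.06 μg/mL: ≤ 2 μg/mL ⇒ Susceptible
Penicillin: 4 μg/mL is ≤ 4 μg/mL — susceptible
Fosfomycin: 25 mm is in 21–26 mm → intermediate

none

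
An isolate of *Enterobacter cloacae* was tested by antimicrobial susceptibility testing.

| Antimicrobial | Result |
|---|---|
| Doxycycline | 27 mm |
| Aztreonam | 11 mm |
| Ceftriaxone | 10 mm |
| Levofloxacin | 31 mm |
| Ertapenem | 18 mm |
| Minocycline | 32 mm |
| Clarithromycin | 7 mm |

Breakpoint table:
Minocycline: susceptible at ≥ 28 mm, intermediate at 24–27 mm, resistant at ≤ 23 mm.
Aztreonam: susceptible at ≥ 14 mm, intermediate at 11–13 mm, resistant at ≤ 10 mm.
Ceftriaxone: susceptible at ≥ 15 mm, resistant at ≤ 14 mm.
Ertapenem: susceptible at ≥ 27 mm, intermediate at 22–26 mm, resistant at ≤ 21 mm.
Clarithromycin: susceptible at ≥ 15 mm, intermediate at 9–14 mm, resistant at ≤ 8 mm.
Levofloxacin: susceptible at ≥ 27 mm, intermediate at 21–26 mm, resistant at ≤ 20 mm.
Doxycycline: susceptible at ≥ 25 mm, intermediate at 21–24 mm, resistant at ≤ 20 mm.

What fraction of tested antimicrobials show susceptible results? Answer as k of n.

Doxycycline (27 mm) ≥ 25 mm — susceptible
Aztreonam: 11 mm is in 11–13 mm — I
Ceftriaxone (10 mm) ≤ 14 mm — R
Levofloxacin 31 mm: ≥ 27 mm ⇒ S
Ertapenem: 18 mm is ≤ 21 mm — R
Minocycline 32 mm: ≥ 28 mm → susceptible
Clarithromycin 7 mm: ≤ 8 mm → R
Susceptible: 3/7

3 of 7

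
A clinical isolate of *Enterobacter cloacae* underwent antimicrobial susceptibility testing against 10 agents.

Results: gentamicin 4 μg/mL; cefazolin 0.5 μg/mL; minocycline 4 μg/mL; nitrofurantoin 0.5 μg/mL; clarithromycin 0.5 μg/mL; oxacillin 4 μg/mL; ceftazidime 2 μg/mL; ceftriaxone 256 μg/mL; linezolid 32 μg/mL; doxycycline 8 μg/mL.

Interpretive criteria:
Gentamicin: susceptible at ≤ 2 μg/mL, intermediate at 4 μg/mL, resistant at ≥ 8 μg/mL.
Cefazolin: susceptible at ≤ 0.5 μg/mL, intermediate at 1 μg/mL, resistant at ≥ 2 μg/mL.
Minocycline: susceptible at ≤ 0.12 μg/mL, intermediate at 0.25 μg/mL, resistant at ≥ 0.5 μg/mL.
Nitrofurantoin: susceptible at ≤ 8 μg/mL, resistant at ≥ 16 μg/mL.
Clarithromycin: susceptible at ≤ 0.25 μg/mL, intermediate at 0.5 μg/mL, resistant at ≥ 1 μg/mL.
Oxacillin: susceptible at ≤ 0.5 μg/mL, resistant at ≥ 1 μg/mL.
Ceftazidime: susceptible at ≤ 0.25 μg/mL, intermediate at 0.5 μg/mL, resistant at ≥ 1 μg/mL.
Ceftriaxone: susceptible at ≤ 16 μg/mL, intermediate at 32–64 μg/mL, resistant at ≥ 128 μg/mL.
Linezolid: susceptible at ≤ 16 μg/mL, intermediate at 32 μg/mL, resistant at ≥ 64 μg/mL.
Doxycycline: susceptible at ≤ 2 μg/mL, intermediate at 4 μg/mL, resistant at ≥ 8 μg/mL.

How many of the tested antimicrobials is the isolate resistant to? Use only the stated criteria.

Gentamicin (4 μg/mL) = 4 μg/mL → Intermediate
Cefazolin: 0.5 μg/mL is ≤ 0.5 μg/mL — Susceptible
Minocycline 4 μg/mL: ≥ 0.5 μg/mL ⇒ R
Nitrofurantoin: 0.5 μg/mL is ≤ 8 μg/mL — susceptible
Clarithromycin (0.5 μg/mL) = 0.5 μg/mL — Intermediate
Oxacillin: 4 μg/mL is ≥ 1 μg/mL ⇒ R
Ceftazidime 2 μg/mL: ≥ 1 μg/mL → Resistant
Ceftriaxone 256 μg/mL: ≥ 128 μg/mL → resistant
Linezolid (32 μg/mL) = 32 μg/mL → I
Doxycycline: 8 μg/mL is ≥ 8 μg/mL — resistant
Resistant: 5

5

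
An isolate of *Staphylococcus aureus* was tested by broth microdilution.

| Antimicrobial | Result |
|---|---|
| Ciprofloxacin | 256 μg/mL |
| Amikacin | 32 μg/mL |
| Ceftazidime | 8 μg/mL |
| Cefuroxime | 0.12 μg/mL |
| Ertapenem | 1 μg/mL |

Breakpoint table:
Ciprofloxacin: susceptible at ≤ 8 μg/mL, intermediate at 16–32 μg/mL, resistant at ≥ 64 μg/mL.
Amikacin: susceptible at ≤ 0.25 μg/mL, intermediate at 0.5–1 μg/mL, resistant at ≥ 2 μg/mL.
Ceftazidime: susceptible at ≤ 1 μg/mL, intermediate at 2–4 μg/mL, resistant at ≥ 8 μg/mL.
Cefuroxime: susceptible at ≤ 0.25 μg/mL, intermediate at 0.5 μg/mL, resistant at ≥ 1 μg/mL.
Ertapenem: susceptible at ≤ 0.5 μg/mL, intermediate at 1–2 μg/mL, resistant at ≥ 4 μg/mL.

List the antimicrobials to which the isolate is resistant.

ciprofloxacin, amikacin, ceftazidime

Ciprofloxacin (256 μg/mL) ≥ 64 μg/mL ⇒ resistant
Amikacin: 32 μg/mL is ≥ 2 μg/mL — resistant
Ceftazidime (8 μg/mL) ≥ 8 μg/mL ⇒ resistant
Cefuroxime (0.12 μg/mL) ≤ 0.25 μg/mL — S
Ertapenem: 1 μg/mL is in 1–2 μg/mL ⇒ I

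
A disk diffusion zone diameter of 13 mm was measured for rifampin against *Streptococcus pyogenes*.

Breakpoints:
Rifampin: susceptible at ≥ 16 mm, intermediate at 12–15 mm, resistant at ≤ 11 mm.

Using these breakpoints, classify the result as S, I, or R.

Rifampin 13 mm: in 12–15 mm — intermediate

Intermediate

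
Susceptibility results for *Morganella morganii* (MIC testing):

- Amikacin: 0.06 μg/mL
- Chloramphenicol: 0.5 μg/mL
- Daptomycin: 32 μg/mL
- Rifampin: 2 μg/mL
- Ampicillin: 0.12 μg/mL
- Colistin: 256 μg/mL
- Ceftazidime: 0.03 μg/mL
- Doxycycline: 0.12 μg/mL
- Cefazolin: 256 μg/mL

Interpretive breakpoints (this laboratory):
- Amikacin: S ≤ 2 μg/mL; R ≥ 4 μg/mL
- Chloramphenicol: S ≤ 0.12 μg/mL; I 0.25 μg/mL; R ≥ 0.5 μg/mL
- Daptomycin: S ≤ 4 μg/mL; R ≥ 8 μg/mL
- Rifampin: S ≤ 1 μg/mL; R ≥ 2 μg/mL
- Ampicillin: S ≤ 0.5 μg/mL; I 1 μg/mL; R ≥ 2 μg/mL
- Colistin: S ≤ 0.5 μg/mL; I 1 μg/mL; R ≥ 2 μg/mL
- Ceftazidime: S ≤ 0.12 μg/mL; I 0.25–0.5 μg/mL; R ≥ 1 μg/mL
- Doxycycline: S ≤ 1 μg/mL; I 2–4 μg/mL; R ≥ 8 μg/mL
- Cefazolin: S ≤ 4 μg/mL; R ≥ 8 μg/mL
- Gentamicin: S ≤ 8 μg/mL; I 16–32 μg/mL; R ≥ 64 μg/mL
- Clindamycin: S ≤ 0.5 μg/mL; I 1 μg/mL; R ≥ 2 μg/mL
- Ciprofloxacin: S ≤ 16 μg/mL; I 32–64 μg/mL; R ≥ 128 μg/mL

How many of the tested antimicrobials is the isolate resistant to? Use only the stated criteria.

Amikacin 0.06 μg/mL: ≤ 2 μg/mL → S
Chloramphenicol: 0.5 μg/mL is ≥ 0.5 μg/mL — Resistant
Daptomycin 32 μg/mL: ≥ 8 μg/mL — resistant
Rifampin 2 μg/mL: ≥ 2 μg/mL — Resistant
Ampicillin (0.12 μg/mL) ≤ 0.5 μg/mL — susceptible
Colistin 256 μg/mL: ≥ 2 μg/mL ⇒ resistant
Ceftazidime 0.03 μg/mL: ≤ 0.12 μg/mL → Susceptible
Doxycycline 0.12 μg/mL: ≤ 1 μg/mL → susceptible
Cefazolin (256 μg/mL) ≥ 8 μg/mL — Resistant
Resistant: 5

5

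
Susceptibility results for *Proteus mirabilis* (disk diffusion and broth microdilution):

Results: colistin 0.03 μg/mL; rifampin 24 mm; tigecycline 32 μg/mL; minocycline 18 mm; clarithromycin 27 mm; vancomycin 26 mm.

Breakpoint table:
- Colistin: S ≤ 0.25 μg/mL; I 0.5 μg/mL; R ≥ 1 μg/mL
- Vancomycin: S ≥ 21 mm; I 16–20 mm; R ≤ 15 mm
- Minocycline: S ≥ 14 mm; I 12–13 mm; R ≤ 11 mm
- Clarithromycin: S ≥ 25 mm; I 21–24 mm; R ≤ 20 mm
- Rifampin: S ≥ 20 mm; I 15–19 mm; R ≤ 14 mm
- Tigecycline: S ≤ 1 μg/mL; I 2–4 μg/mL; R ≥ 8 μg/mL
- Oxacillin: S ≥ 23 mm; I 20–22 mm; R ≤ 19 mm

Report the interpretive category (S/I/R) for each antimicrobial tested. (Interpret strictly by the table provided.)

S, S, R, S, S, S

Colistin (0.03 μg/mL) ≤ 0.25 μg/mL ⇒ S
Rifampin 24 mm: ≥ 20 mm — Susceptible
Tigecycline 32 μg/mL: ≥ 8 μg/mL ⇒ R
Minocycline (18 mm) ≥ 14 mm ⇒ Susceptible
Clarithromycin: 27 mm is ≥ 25 mm ⇒ S
Vancomycin 26 mm: ≥ 21 mm — Susceptible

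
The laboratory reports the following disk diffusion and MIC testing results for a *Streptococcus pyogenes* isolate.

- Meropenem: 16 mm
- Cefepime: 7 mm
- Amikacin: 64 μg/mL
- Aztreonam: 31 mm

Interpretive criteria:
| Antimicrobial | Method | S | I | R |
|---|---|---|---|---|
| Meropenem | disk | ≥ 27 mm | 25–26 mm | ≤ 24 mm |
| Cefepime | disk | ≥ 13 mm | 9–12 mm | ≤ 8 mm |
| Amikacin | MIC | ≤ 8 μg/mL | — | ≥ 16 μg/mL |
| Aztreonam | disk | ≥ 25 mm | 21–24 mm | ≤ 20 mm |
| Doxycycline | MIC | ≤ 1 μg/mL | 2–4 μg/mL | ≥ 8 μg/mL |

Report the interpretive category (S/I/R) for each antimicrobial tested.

Meropenem 16 mm: ≤ 24 mm — R
Cefepime: 7 mm is ≤ 8 mm ⇒ R
Amikacin (64 μg/mL) ≥ 16 μg/mL — Resistant
Aztreonam: 31 mm is ≥ 25 mm ⇒ Susceptible

R, R, R, S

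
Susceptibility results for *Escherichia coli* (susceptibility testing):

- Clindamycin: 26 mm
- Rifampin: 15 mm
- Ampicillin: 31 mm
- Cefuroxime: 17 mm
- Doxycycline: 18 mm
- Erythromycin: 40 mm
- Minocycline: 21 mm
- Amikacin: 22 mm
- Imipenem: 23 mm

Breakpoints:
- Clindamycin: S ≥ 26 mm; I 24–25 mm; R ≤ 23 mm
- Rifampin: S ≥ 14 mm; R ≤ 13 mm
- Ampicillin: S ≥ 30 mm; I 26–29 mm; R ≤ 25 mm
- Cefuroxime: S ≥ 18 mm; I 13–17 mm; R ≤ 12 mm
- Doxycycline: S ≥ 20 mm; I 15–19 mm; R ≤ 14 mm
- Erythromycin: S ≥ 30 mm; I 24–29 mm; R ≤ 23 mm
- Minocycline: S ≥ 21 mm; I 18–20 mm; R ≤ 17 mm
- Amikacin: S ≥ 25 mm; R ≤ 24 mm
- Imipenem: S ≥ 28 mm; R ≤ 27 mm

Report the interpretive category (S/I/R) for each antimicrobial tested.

S, S, S, I, I, S, S, R, R

Clindamycin (26 mm) ≥ 26 mm — susceptible
Rifampin: 15 mm is ≥ 14 mm → susceptible
Ampicillin (31 mm) ≥ 30 mm ⇒ susceptible
Cefuroxime (17 mm) in 13–17 mm — Intermediate
Doxycycline: 18 mm is in 15–19 mm — intermediate
Erythromycin 40 mm: ≥ 30 mm → S
Minocycline (21 mm) ≥ 21 mm → susceptible
Amikacin 22 mm: ≤ 24 mm ⇒ resistant
Imipenem 23 mm: ≤ 27 mm ⇒ Resistant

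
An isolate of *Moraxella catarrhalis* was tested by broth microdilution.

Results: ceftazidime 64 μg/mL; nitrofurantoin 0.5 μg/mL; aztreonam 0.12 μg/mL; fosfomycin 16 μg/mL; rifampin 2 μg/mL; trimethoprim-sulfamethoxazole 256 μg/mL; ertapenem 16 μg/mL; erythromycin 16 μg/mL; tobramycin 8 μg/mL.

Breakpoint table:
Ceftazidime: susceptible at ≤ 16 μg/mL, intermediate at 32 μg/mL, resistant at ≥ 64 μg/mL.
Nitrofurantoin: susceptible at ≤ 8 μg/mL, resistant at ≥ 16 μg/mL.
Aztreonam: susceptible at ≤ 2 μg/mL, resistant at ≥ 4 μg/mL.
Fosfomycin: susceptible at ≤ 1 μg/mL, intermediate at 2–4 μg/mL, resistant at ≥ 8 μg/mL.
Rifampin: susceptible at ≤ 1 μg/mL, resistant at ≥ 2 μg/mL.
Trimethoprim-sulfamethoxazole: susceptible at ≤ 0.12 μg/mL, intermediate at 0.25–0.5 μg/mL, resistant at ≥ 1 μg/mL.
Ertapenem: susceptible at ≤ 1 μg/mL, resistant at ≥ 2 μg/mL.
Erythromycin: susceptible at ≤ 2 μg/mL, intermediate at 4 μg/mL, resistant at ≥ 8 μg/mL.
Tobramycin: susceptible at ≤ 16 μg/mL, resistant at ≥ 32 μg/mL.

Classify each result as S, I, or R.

R, S, S, R, R, R, R, R, S

Ceftazidime: 64 μg/mL is ≥ 64 μg/mL → resistant
Nitrofurantoin: 0.5 μg/mL is ≤ 8 μg/mL → Susceptible
Aztreonam (0.12 μg/mL) ≤ 2 μg/mL → susceptible
Fosfomycin: 16 μg/mL is ≥ 8 μg/mL → Resistant
Rifampin: 2 μg/mL is ≥ 2 μg/mL — R
Trimethoprim-sulfamethoxazole: 256 μg/mL is ≥ 1 μg/mL → R
Ertapenem (16 μg/mL) ≥ 2 μg/mL — resistant
Erythromycin (16 μg/mL) ≥ 8 μg/mL ⇒ resistant
Tobramycin 8 μg/mL: ≤ 16 μg/mL ⇒ S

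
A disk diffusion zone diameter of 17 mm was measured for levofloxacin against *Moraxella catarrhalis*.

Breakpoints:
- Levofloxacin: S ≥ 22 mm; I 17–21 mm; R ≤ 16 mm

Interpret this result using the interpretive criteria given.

I

Levofloxacin (17 mm) in 17–21 mm → Intermediate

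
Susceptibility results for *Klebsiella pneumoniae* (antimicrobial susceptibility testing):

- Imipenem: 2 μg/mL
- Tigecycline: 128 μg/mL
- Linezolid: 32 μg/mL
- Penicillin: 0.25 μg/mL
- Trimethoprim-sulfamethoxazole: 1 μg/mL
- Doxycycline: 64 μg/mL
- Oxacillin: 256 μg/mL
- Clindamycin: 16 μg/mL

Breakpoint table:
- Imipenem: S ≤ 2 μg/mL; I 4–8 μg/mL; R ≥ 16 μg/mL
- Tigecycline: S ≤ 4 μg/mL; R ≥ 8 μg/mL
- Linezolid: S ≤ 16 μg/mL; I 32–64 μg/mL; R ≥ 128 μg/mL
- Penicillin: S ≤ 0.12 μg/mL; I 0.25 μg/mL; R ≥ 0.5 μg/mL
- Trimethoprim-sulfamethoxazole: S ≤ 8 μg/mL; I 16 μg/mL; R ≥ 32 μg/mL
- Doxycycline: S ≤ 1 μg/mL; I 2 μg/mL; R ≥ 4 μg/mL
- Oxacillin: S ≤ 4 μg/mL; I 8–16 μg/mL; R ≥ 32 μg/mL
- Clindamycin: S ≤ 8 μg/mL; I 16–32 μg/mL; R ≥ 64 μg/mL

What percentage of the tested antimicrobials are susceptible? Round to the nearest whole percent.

25%

Imipenem (2 μg/mL) ≤ 2 μg/mL ⇒ S
Tigecycline: 128 μg/mL is ≥ 8 μg/mL → Resistant
Linezolid (32 μg/mL) in 32–64 μg/mL — intermediate
Penicillin 0.25 μg/mL: = 0.25 μg/mL — I
Trimethoprim-sulfamethoxazole (1 μg/mL) ≤ 8 μg/mL → Susceptible
Doxycycline 64 μg/mL: ≥ 4 μg/mL ⇒ Resistant
Oxacillin 256 μg/mL: ≥ 32 μg/mL ⇒ R
Clindamycin: 16 μg/mL is in 16–32 μg/mL ⇒ Intermediate
Susceptible: 2/8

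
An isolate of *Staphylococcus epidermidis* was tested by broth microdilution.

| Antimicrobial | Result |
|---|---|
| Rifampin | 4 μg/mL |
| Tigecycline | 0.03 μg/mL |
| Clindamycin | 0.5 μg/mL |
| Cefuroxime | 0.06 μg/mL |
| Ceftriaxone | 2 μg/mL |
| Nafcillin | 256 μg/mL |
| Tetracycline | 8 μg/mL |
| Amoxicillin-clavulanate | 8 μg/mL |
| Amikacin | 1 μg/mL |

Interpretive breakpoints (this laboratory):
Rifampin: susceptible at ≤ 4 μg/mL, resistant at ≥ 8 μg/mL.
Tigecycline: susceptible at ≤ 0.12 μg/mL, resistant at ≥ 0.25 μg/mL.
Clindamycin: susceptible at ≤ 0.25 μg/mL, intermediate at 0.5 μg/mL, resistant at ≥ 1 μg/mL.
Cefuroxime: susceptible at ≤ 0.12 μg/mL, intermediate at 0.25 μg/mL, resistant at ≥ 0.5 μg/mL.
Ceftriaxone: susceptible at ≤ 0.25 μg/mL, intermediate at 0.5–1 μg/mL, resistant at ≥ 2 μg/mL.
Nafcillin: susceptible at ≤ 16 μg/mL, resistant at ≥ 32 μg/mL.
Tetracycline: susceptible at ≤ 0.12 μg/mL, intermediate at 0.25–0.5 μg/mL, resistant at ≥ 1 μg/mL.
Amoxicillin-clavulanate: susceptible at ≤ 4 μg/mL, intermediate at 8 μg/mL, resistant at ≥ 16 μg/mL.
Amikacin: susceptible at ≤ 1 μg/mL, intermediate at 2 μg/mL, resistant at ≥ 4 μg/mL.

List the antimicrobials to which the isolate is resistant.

ceftriaxone, nafcillin, tetracycline

Rifampin 4 μg/mL: ≤ 4 μg/mL — Susceptible
Tigecycline: 0.03 μg/mL is ≤ 0.12 μg/mL — Susceptible
Clindamycin (0.5 μg/mL) = 0.5 μg/mL ⇒ I
Cefuroxime (0.06 μg/mL) ≤ 0.12 μg/mL — S
Ceftriaxone: 2 μg/mL is ≥ 2 μg/mL ⇒ resistant
Nafcillin 256 μg/mL: ≥ 32 μg/mL ⇒ Resistant
Tetracycline 8 μg/mL: ≥ 1 μg/mL → resistant
Amoxicillin-clavulanate (8 μg/mL) = 8 μg/mL ⇒ intermediate
Amikacin (1 μg/mL) ≤ 1 μg/mL → susceptible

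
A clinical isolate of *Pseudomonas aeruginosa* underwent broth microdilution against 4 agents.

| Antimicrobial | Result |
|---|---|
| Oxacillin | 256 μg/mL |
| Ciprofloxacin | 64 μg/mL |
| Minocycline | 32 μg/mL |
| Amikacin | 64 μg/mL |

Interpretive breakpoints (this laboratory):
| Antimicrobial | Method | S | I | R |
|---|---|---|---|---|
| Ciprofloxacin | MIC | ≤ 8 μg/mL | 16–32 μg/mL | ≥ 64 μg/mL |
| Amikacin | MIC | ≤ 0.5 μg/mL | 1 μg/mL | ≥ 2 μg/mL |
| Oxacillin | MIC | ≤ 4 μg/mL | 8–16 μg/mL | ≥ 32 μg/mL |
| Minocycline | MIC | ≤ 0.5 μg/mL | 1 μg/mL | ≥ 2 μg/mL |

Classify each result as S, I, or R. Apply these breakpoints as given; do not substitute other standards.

R, R, R, R

Oxacillin 256 μg/mL: ≥ 32 μg/mL ⇒ resistant
Ciprofloxacin: 64 μg/mL is ≥ 64 μg/mL ⇒ R
Minocycline: 32 μg/mL is ≥ 2 μg/mL ⇒ R
Amikacin: 64 μg/mL is ≥ 2 μg/mL → resistant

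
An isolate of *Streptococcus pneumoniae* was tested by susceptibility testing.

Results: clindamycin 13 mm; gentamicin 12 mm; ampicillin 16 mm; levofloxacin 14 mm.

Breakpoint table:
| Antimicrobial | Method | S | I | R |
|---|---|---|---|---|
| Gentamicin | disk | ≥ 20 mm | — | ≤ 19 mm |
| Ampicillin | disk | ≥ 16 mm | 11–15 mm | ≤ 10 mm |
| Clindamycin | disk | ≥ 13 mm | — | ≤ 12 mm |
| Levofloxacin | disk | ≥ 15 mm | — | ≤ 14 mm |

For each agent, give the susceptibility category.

Clindamycin 13 mm: ≥ 13 mm — S
Gentamicin (12 mm) ≤ 19 mm → resistant
Ampicillin: 16 mm is ≥ 16 mm → susceptible
Levofloxacin 14 mm: ≤ 14 mm — R

S, R, S, R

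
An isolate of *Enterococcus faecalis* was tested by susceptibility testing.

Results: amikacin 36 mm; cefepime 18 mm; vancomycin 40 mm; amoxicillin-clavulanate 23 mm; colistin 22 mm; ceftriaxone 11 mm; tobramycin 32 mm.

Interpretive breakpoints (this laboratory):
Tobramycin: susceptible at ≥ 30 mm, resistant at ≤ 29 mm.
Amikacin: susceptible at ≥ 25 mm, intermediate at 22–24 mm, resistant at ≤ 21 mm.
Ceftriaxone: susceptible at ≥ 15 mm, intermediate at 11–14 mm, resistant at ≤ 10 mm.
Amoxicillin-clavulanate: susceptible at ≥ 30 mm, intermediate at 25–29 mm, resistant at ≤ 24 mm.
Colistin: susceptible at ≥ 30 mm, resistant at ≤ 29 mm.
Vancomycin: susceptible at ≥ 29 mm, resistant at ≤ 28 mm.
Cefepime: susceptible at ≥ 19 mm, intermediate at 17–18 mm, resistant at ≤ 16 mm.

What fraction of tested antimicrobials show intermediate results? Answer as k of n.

Amikacin (36 mm) ≥ 25 mm ⇒ Susceptible
Cefepime 18 mm: in 17–18 mm → I
Vancomycin 40 mm: ≥ 29 mm ⇒ Susceptible
Amoxicillin-clavulanate: 23 mm is ≤ 24 mm → resistant
Colistin (22 mm) ≤ 29 mm → R
Ceftriaxone (11 mm) in 11–14 mm — intermediate
Tobramycin: 32 mm is ≥ 30 mm ⇒ susceptible
Intermediate: 2/7

2 of 7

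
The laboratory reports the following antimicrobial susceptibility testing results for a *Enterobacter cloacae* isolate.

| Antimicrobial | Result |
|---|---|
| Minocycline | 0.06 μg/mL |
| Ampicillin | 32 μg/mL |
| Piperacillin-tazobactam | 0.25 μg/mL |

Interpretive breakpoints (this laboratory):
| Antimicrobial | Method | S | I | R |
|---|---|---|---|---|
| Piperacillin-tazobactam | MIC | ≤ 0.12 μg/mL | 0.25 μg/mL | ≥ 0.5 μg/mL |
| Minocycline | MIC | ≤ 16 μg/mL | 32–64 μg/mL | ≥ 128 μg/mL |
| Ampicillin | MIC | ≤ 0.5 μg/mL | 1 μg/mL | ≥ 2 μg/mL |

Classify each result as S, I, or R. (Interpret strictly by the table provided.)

Minocycline: 0.06 μg/mL is ≤ 16 μg/mL → S
Ampicillin 32 μg/mL: ≥ 2 μg/mL → R
Piperacillin-tazobactam (0.25 μg/mL) = 0.25 μg/mL ⇒ intermediate

S, R, I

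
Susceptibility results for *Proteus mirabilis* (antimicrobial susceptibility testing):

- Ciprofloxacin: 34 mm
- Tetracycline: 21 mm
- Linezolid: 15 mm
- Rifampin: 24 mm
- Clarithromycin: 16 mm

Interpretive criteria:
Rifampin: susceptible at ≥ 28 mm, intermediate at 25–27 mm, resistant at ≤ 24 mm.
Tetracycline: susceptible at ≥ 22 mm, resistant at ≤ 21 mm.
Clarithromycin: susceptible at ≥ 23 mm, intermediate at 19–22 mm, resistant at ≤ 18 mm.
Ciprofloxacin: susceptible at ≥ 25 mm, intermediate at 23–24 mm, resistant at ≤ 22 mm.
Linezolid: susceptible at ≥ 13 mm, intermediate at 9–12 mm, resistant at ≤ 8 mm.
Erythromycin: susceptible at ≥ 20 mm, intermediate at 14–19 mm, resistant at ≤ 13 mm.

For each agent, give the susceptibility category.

S, R, S, R, R

Ciprofloxacin 34 mm: ≥ 25 mm — susceptible
Tetracycline 21 mm: ≤ 21 mm — Resistant
Linezolid (15 mm) ≥ 13 mm — S
Rifampin 24 mm: ≤ 24 mm — R
Clarithromycin: 16 mm is ≤ 18 mm → Resistant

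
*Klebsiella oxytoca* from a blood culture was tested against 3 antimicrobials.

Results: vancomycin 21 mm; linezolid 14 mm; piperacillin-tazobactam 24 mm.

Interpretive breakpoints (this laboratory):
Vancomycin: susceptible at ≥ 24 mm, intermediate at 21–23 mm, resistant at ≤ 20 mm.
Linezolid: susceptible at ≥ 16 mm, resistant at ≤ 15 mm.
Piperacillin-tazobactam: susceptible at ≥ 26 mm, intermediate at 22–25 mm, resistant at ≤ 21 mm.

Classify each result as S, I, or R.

I, R, I

Vancomycin 21 mm: in 21–23 mm ⇒ Intermediate
Linezolid 14 mm: ≤ 15 mm — Resistant
Piperacillin-tazobactam (24 mm) in 22–25 mm → I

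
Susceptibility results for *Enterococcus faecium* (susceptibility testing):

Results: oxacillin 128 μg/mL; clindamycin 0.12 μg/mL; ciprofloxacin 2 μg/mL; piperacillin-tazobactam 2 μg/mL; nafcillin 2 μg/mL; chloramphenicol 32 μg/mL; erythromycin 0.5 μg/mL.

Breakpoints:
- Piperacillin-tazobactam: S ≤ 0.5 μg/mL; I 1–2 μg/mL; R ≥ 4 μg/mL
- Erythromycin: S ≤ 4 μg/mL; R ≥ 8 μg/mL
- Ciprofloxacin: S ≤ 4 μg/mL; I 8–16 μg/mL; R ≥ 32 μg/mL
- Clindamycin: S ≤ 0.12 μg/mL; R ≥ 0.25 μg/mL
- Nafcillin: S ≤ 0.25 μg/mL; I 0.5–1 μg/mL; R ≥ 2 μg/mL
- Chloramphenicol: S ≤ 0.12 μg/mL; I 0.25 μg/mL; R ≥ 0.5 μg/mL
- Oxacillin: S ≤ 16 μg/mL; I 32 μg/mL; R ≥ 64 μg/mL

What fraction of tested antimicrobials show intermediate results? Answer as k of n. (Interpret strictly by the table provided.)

1 of 7

Oxacillin 128 μg/mL: ≥ 64 μg/mL → R
Clindamycin: 0.12 μg/mL is ≤ 0.12 μg/mL — susceptible
Ciprofloxacin: 2 μg/mL is ≤ 4 μg/mL → susceptible
Piperacillin-tazobactam: 2 μg/mL is in 1–2 μg/mL ⇒ I
Nafcillin 2 μg/mL: ≥ 2 μg/mL ⇒ resistant
Chloramphenicol 32 μg/mL: ≥ 0.5 μg/mL ⇒ Resistant
Erythromycin 0.5 μg/mL: ≤ 4 μg/mL ⇒ susceptible
Intermediate: 1/7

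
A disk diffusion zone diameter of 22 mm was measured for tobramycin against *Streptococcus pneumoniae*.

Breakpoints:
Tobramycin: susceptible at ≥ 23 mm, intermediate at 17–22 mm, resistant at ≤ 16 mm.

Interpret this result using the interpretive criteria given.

I

Tobramycin (22 mm) in 17–22 mm — Intermediate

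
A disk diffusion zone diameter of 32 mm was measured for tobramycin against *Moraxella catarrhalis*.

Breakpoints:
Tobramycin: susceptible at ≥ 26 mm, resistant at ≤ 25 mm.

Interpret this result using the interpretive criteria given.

S

Tobramycin 32 mm: ≥ 26 mm → S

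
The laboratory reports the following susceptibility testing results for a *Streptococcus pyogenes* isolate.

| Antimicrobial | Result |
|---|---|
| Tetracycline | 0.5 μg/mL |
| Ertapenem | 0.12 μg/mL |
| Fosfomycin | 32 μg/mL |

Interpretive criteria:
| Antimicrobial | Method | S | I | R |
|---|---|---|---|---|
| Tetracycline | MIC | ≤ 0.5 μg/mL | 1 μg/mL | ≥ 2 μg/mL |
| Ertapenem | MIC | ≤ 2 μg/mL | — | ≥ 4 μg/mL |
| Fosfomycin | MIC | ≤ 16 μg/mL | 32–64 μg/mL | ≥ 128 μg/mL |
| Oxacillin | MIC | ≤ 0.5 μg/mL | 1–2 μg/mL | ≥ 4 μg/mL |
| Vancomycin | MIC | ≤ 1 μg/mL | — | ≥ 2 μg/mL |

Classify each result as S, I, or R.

S, S, I

Tetracycline: 0.5 μg/mL is ≤ 0.5 μg/mL — Susceptible
Ertapenem 0.12 μg/mL: ≤ 2 μg/mL — susceptible
Fosfomycin 32 μg/mL: in 32–64 μg/mL → Intermediate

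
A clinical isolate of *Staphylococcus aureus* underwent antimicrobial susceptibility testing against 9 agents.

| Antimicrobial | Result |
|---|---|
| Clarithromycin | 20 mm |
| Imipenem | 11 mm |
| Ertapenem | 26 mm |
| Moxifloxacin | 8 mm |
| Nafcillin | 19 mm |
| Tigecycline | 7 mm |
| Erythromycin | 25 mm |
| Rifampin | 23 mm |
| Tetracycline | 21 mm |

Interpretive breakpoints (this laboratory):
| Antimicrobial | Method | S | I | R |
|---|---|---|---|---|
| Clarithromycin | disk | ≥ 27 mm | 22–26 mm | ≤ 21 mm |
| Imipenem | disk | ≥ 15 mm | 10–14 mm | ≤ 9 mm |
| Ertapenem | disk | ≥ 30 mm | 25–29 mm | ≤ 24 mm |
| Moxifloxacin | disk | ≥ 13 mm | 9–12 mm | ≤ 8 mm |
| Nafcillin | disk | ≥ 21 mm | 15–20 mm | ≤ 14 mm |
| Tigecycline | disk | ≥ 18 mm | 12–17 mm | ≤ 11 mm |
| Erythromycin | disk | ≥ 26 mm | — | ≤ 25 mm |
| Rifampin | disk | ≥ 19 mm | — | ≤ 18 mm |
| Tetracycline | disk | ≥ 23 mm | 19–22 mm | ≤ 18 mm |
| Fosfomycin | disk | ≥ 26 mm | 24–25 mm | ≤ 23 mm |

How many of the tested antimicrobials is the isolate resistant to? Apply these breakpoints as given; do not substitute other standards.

Clarithromycin 20 mm: ≤ 21 mm ⇒ Resistant
Imipenem: 11 mm is in 10–14 mm → I
Ertapenem (26 mm) in 25–29 mm — Intermediate
Moxifloxacin (8 mm) ≤ 8 mm → R
Nafcillin (19 mm) in 15–20 mm → I
Tigecycline (7 mm) ≤ 11 mm ⇒ resistant
Erythromycin 25 mm: ≤ 25 mm → resistant
Rifampin: 23 mm is ≥ 19 mm → susceptible
Tetracycline: 21 mm is in 19–22 mm — Intermediate
Resistant: 4

4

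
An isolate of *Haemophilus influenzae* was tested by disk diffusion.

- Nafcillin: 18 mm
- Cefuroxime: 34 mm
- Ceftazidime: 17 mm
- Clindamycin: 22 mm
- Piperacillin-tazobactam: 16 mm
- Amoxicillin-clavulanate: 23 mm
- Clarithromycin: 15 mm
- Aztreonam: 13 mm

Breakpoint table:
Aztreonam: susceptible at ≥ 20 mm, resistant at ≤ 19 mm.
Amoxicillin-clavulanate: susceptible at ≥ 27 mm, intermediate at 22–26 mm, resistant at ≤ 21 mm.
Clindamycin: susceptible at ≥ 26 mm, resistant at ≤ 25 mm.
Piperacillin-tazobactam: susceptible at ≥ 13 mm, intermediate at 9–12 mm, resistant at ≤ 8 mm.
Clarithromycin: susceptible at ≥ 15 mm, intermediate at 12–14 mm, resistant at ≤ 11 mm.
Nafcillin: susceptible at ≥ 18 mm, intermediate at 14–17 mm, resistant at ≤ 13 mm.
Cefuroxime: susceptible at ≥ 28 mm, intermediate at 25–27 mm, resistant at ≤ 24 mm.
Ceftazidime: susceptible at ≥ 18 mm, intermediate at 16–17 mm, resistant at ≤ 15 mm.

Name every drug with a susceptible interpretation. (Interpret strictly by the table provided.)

Nafcillin (18 mm) ≥ 18 mm ⇒ S
Cefuroxime 34 mm: ≥ 28 mm — susceptible
Ceftazidime 17 mm: in 16–17 mm → I
Clindamycin 22 mm: ≤ 25 mm — resistant
Piperacillin-tazobactam: 16 mm is ≥ 13 mm — S
Amoxicillin-clavulanate: 23 mm is in 22–26 mm ⇒ Intermediate
Clarithromycin: 15 mm is ≥ 15 mm — susceptible
Aztreonam (13 mm) ≤ 19 mm — R

nafcillin, cefuroxime, piperacillin-tazobactam, clarithromycin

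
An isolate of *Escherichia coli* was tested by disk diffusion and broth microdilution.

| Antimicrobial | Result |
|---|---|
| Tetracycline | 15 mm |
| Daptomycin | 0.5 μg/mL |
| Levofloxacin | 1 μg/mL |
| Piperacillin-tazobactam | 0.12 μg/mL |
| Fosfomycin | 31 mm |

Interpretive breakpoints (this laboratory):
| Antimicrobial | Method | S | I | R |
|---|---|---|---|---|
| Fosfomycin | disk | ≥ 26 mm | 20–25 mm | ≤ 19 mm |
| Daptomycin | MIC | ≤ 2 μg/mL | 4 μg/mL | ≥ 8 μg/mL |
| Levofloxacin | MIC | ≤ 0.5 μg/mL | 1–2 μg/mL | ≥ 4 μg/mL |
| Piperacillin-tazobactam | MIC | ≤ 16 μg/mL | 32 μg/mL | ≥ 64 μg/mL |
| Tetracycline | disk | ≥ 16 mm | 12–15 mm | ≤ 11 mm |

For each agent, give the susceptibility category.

I, S, I, S, S

Tetracycline (15 mm) in 12–15 mm — Intermediate
Daptomycin (0.5 μg/mL) ≤ 2 μg/mL → S
Levofloxacin 1 μg/mL: in 1–2 μg/mL → I
Piperacillin-tazobactam (0.12 μg/mL) ≤ 16 μg/mL ⇒ Susceptible
Fosfomycin (31 mm) ≥ 26 mm → S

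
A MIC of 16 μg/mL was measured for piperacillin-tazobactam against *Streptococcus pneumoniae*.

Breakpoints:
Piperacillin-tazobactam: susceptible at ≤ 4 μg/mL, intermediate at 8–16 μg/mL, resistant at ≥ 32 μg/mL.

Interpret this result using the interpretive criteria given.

Intermediate

Piperacillin-tazobactam 16 μg/mL: in 8–16 μg/mL ⇒ intermediate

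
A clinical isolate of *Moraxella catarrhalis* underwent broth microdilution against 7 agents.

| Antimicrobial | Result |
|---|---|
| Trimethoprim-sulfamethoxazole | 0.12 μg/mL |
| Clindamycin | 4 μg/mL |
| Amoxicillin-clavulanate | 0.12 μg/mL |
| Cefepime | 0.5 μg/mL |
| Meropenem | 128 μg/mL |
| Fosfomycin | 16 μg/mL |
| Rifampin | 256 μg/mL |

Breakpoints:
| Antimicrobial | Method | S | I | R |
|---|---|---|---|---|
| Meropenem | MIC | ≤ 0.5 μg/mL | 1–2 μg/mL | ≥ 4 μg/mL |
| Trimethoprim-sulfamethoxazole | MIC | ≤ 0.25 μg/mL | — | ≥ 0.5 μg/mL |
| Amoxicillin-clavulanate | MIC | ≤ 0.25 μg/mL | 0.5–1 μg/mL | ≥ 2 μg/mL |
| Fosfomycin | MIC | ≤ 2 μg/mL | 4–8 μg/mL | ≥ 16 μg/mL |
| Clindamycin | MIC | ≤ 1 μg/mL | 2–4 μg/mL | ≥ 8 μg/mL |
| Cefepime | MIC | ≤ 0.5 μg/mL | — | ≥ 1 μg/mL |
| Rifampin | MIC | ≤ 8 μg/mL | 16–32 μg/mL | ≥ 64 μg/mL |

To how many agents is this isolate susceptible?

Trimethoprim-sulfamethoxazole (0.12 μg/mL) ≤ 0.25 μg/mL → susceptible
Clindamycin 4 μg/mL: in 2–4 μg/mL → intermediate
Amoxicillin-clavulanate (0.12 μg/mL) ≤ 0.25 μg/mL — Susceptible
Cefepime 0.5 μg/mL: ≤ 0.5 μg/mL ⇒ S
Meropenem: 128 μg/mL is ≥ 4 μg/mL → Resistant
Fosfomycin: 16 μg/mL is ≥ 16 μg/mL — R
Rifampin: 256 μg/mL is ≥ 64 μg/mL — R
Susceptible: 3

3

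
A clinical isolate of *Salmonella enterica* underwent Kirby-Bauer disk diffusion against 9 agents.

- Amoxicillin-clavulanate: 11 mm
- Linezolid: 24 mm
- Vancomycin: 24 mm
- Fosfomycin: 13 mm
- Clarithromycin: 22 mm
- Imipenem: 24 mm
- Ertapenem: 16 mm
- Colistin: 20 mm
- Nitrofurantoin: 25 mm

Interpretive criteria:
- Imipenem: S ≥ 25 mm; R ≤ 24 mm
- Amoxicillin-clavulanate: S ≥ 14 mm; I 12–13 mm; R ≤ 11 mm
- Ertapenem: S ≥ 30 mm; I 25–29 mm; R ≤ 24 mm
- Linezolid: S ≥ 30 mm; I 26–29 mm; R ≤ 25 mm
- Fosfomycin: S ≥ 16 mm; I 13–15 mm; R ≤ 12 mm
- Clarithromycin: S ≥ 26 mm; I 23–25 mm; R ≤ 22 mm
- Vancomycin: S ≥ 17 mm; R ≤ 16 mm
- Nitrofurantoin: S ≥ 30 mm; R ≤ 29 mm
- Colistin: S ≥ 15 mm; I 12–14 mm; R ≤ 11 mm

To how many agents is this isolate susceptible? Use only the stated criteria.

Amoxicillin-clavulanate (11 mm) ≤ 11 mm ⇒ R
Linezolid 24 mm: ≤ 25 mm — R
Vancomycin (24 mm) ≥ 17 mm → S
Fosfomycin 13 mm: in 13–15 mm ⇒ I
Clarithromycin: 22 mm is ≤ 22 mm — R
Imipenem: 24 mm is ≤ 24 mm → R
Ertapenem: 16 mm is ≤ 24 mm ⇒ Resistant
Colistin 20 mm: ≥ 15 mm ⇒ susceptible
Nitrofurantoin: 25 mm is ≤ 29 mm — Resistant
Susceptible: 2

2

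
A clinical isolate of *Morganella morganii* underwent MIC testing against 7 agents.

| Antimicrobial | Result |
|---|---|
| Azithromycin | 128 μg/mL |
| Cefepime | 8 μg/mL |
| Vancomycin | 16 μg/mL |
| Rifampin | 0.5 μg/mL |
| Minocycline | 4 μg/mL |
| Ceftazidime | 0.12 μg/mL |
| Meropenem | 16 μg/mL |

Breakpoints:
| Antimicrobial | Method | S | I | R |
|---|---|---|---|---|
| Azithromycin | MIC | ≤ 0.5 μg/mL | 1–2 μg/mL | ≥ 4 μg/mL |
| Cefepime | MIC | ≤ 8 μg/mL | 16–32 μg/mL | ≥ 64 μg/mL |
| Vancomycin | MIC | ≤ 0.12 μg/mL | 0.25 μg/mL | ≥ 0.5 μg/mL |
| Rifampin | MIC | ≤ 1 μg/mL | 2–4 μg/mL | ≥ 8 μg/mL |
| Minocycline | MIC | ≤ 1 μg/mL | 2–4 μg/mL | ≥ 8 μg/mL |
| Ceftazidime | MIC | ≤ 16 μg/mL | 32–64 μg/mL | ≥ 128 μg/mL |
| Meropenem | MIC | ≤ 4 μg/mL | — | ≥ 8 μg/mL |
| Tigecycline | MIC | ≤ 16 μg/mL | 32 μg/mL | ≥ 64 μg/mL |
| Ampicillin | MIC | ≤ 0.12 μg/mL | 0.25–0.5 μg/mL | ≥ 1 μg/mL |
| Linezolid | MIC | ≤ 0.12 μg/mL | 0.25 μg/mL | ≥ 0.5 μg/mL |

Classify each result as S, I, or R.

R, S, R, S, I, S, R

Azithromycin 128 μg/mL: ≥ 4 μg/mL — R
Cefepime (8 μg/mL) ≤ 8 μg/mL ⇒ susceptible
Vancomycin: 16 μg/mL is ≥ 0.5 μg/mL → R
Rifampin (0.5 μg/mL) ≤ 1 μg/mL → Susceptible
Minocycline 4 μg/mL: in 2–4 μg/mL ⇒ Intermediate
Ceftazidime (0.12 μg/mL) ≤ 16 μg/mL → susceptible
Meropenem: 16 μg/mL is ≥ 8 μg/mL → Resistant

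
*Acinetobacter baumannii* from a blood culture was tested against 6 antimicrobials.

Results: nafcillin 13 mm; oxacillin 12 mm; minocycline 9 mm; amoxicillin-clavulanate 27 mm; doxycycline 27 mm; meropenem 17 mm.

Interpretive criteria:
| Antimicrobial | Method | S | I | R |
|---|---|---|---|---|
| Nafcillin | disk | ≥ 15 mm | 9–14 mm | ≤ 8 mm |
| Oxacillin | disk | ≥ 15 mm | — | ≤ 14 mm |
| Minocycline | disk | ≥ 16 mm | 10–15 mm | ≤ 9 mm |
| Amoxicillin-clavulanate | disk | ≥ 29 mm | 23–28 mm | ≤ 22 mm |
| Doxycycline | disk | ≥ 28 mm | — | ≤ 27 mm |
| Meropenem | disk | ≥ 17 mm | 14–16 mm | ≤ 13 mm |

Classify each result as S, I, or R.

Nafcillin 13 mm: in 9–14 mm ⇒ Intermediate
Oxacillin 12 mm: ≤ 14 mm ⇒ resistant
Minocycline 9 mm: ≤ 9 mm — resistant
Amoxicillin-clavulanate (27 mm) in 23–28 mm ⇒ I
Doxycycline: 27 mm is ≤ 27 mm → R
Meropenem: 17 mm is ≥ 17 mm → Susceptible

I, R, R, I, R, S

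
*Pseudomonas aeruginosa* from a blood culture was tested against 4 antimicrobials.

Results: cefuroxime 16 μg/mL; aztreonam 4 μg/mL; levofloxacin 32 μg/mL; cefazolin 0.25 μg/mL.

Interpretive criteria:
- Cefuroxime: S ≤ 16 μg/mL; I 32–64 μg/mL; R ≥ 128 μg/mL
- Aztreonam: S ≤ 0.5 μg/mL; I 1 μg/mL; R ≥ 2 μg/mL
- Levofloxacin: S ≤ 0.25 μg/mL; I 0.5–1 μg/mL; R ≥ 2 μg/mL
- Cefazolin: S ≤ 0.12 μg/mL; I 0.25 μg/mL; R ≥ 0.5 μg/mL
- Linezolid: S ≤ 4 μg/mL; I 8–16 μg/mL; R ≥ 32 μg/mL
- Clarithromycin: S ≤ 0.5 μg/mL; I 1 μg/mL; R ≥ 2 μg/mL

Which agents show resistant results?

aztreonam, levofloxacin

Cefuroxime: 16 μg/mL is ≤ 16 μg/mL ⇒ Susceptible
Aztreonam: 4 μg/mL is ≥ 2 μg/mL → resistant
Levofloxacin (32 μg/mL) ≥ 2 μg/mL → R
Cefazolin 0.25 μg/mL: = 0.25 μg/mL → intermediate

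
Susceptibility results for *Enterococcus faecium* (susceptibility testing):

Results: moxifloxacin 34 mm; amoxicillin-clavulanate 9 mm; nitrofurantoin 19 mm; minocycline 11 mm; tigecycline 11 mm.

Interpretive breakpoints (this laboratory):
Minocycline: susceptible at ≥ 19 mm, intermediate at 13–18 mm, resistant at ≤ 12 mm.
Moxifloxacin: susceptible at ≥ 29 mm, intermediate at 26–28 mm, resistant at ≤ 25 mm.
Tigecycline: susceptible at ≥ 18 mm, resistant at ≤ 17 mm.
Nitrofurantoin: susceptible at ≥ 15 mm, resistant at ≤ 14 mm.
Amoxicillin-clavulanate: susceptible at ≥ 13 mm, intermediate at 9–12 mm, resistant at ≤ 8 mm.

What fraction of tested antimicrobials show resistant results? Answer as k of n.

2 of 5

Moxifloxacin (34 mm) ≥ 29 mm ⇒ susceptible
Amoxicillin-clavulanate: 9 mm is in 9–12 mm → I
Nitrofurantoin (19 mm) ≥ 15 mm — susceptible
Minocycline (11 mm) ≤ 12 mm → R
Tigecycline (11 mm) ≤ 17 mm — Resistant
Resistant: 2/5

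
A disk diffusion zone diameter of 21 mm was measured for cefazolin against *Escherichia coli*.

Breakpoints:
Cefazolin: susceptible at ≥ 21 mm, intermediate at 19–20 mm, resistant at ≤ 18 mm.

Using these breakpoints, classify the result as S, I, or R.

Cefazolin 21 mm: ≥ 21 mm ⇒ S

S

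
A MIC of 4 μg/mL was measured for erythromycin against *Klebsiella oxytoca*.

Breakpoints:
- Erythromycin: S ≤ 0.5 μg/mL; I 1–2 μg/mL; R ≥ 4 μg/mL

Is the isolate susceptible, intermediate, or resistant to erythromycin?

Erythromycin (4 μg/mL) ≥ 4 μg/mL → R

R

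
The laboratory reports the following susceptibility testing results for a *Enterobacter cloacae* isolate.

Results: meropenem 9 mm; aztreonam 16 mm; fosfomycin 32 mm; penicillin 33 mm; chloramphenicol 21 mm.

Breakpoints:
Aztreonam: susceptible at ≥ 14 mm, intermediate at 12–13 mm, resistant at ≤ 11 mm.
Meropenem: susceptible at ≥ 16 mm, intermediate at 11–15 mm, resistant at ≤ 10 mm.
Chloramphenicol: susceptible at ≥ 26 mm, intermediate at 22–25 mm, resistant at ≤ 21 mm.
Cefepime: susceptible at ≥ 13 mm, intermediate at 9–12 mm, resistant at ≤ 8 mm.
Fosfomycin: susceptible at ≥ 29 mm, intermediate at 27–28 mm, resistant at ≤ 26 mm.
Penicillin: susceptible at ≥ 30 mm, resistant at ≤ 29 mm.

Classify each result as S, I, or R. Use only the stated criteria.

R, S, S, S, R

Meropenem: 9 mm is ≤ 10 mm — R
Aztreonam: 16 mm is ≥ 14 mm — Susceptible
Fosfomycin 32 mm: ≥ 29 mm ⇒ S
Penicillin (33 mm) ≥ 30 mm → S
Chloramphenicol: 21 mm is ≤ 21 mm ⇒ R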